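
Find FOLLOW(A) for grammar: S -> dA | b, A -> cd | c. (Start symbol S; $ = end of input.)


$ ∈ FOLLOW(S). For each A -> αBβ: add FIRST(β)\{ε} to FOLLOW(B); if β nullable, add FOLLOW(A).
FOLLOW(A) = {$}


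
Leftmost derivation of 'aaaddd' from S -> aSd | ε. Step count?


Derivation: S => aSd => aaSdd => aaaSddd => aaaddd
Steps: 4


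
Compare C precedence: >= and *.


'*' is multiplicative (level 10); '>=' is relational (level 7)
Higher level binds tighter
'*' has higher precedence than '>='


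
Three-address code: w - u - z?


Break into single-operator statements:
t1 = w - u
t2 = t1 - z


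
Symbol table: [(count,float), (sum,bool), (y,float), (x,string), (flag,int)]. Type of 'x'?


Lookup 'x' → type string


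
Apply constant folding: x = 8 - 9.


8 - 9 = -1 at compile time
Optimized: x = -1


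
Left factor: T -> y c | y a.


Common prefix: 'y'
Factored: T -> y T', T' -> c | a


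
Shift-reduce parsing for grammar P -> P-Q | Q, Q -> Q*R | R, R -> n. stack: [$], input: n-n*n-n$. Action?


no handle on stack; shift 'n'
Action: shift


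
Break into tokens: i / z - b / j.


Scan left to right, longest-match per lexeme
Tokens: ID(i), OP(/), ID(z), OP(-), ID(b), OP(/), ID(j)


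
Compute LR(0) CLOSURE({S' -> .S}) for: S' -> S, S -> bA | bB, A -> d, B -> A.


Start: S' -> .S
For each item with dot before a nonterminal B, add B -> .γ for every B-production
Closure: [S' -> .S, S -> .bA, S -> .bB]


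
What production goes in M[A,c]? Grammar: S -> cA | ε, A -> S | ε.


For [A, c]: 'c' ∈ FIRST(S)
Entry: A -> S


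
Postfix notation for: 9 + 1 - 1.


Left to right (same or higher precedence on left)
Postfix: 9 1 + 1 -


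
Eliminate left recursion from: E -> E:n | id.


Left-recursive alternatives: E:n; non-recursive: id
Introduce E': E -> idE', E' -> :nE' | ε


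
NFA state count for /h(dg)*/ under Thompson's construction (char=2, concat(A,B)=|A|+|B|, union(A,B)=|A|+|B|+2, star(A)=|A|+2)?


Syntax tree has 3 char leaf(s), 0 union(s), 1 star(s)
chars contribute 3×2 = 6; each union adds +2; each star adds +2
Total: 6 + 0 + 2 = 8 states


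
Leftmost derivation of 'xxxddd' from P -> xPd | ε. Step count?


Derivation: P => xPd => xxPdd => xxxPddd => xxxddd
Steps: 4


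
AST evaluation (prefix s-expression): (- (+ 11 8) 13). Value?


Evaluate inner: (+ 11 8) = 19
Evaluate root: (- 19 13) = 6
Result: 6


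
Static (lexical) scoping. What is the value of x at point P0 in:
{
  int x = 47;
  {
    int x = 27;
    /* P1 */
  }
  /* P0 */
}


x declared in the same block as P0
x = 47


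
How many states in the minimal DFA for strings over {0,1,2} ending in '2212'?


Track the longest suffix of input matching a prefix of '2212': 5 classes (prefixes of length 0..4)
Minimal DFA: 5 states


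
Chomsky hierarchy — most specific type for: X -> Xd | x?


Left-linear: every RHS is a terminal or one nonterminal followed by a terminal
Classification: Type 3 (Regular)


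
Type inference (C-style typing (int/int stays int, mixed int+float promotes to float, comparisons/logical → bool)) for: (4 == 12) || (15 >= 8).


Operand types: bool || bool
Rule: logical operators take bool operands and yield bool
Result type: bool


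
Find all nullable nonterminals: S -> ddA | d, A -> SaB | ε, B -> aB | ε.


A nonterminal is nullable iff some alternative derives ε (directly, or every symbol in it is nullable)
Nullable: {A, B}


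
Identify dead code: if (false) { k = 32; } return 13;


condition is constant false, so the whole block is unreachable
Dead: 'if (false) { k = 32; }'


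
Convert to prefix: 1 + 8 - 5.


left-to-right (same/higher precedence on left): tree is (- (+ 1 8) 5)
Prefix: - + 1 8 5


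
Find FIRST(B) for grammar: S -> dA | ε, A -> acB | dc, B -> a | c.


Per alternative of B: FIRST(a) = {a}; FIRST(c) = {c}
FIRST(B) = {a, c}


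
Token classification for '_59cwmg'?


Pattern: letter/underscore followed by alphanumerics, not a keyword
Type: IDENTIFIER


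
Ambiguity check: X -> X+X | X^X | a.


'a+a^a' has two parse trees (no precedence encoded between + and ^)
Ambiguous


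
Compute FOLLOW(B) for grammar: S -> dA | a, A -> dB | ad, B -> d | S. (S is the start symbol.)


$ ∈ FOLLOW(S). For each A -> αBβ: add FIRST(β)\{ε} to FOLLOW(B); if β nullable, add FOLLOW(A).
FOLLOW(B) = {$}


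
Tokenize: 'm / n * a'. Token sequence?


Scan left to right, longest-match per lexeme
Tokens: ID(m), OP(/), ID(n), OP(*), ID(a)


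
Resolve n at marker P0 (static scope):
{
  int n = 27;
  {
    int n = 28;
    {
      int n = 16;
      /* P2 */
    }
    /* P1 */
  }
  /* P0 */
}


n declared in the same block as P0
n = 27


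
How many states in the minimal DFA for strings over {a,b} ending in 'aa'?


Track the longest suffix of input matching a prefix of 'aa': 3 classes (prefixes of length 0..2)
Minimal DFA: 3 states


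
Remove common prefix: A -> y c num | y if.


Common prefix: 'y'
Factored: A -> y A', A' -> c num | if


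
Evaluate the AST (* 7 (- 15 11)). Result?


Evaluate inner: (- 15 11) = 4
Evaluate root: (* 7 4) = 28
Result: 28


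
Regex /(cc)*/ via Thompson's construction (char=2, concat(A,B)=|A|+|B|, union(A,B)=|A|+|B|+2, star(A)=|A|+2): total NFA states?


Syntax tree has 2 char leaf(s), 0 union(s), 1 star(s)
chars contribute 2×2 = 4; each union adds +2; each star adds +2
Total: 4 + 0 + 2 = 6 states


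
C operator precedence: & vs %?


'%' is multiplicative (level 10); '&' is bitwise AND (level 5)
Higher level binds tighter
'%' has higher precedence than '&'


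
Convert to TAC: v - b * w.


Break into single-operator statements:
t1 = b * w
t2 = v - t1


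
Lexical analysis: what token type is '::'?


Pattern: operator symbol
Type: OPERATOR


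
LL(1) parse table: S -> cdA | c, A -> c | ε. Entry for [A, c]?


For [A, c]: 'c' ∈ FIRST(c)
Entry: A -> c


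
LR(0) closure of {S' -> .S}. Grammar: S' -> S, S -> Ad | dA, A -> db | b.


Start: S' -> .S
For each item with dot before a nonterminal B, add B -> .γ for every B-production
Closure: [S' -> .S, S -> .Ad, S -> .dA, A -> .db, A -> .b]


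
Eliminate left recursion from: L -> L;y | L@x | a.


Left-recursive alternatives: L;y, L@x; non-recursive: a
Introduce L': L -> aL', L' -> ;yL' | @xL' | ε


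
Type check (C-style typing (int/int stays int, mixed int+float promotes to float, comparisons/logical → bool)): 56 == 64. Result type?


Operand types: int == int
Rule: comparison yields bool
Result type: bool


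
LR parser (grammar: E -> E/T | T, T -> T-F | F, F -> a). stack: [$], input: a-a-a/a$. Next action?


no handle on stack; shift 'a'
Action: shift


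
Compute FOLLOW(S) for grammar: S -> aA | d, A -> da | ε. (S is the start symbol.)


$ ∈ FOLLOW(S). For each A -> αBβ: add FIRST(β)\{ε} to FOLLOW(B); if β nullable, add FOLLOW(A).
FOLLOW(S) = {$}


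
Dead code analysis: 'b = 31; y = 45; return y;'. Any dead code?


b is assigned but never read
Dead: 'b = 31'


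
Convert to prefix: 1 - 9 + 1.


left-to-right (same/higher precedence on left): tree is (+ (- 1 9) 1)
Prefix: + - 1 9 1


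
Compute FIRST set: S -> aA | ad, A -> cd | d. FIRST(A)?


Per alternative of A: FIRST(cd) = {c}; FIRST(d) = {d}
FIRST(A) = {c, d}


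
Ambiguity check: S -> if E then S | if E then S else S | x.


dangling else: 'if E then if E then x else x' parses two ways
Ambiguous


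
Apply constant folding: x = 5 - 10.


5 - 10 = -5 at compile time
Optimized: x = -5


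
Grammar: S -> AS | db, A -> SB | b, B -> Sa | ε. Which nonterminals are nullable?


A nonterminal is nullable iff some alternative derives ε (directly, or every symbol in it is nullable)
Nullable: {B}


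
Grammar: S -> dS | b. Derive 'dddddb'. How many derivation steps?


Derivation: S => dS => ddS => dddS => ddddS => dddddS => dddddb
Steps: 6


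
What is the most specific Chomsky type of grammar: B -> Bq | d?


Left-linear: every RHS is a terminal or one nonterminal followed by a terminal
Classification: Type 3 (Regular)


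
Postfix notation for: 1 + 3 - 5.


Left to right (same or higher precedence on left)
Postfix: 1 3 + 5 -


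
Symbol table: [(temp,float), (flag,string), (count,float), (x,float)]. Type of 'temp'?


Lookup 'temp' → type float


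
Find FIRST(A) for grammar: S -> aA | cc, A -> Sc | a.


Per alternative of A: FIRST(Sc) = {a, c}; FIRST(a) = {a}
FIRST(A) = {a, c}


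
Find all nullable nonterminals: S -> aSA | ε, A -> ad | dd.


A nonterminal is nullable iff some alternative derives ε (directly, or every symbol in it is nullable)
Nullable: {S}


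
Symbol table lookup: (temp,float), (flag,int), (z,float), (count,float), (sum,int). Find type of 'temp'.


Lookup 'temp' → type float


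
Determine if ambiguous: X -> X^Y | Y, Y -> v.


precedence layered via separate nonterminal Y: deterministic
Unambiguous


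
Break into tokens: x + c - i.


Scan left to right, longest-match per lexeme
Tokens: ID(x), OP(+), ID(c), OP(-), ID(i)


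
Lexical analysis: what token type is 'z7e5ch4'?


Pattern: letter/underscore followed by alphanumerics, not a keyword
Type: IDENTIFIER


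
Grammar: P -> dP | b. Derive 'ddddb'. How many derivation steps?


Derivation: P => dP => ddP => dddP => ddddP => ddddb
Steps: 5


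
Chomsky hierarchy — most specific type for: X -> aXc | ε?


Single nonterminal LHS, but a^n c^n is not regular
Classification: Type 2 (Context-Free)


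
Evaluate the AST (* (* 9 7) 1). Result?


Evaluate inner: (* 9 7) = 63
Evaluate root: (* 63 1) = 63
Result: 63


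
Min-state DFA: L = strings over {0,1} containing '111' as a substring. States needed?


KMP-style automaton: 3 progress states + 1 absorbing accept = 4
Minimal DFA: 4 states


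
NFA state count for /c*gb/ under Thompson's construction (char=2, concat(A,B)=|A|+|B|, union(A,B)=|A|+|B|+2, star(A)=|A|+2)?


Syntax tree has 3 char leaf(s), 0 union(s), 1 star(s)
chars contribute 3×2 = 6; each union adds +2; each star adds +2
Total: 6 + 0 + 2 = 8 states


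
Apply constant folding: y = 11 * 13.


11 * 13 = 143 at compile time
Optimized: y = 143


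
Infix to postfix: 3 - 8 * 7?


* has higher precedence, evaluate 8*7 first
Postfix: 3 8 7 * -


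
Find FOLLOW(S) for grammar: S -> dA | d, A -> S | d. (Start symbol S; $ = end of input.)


$ ∈ FOLLOW(S). For each A -> αBβ: add FIRST(β)\{ε} to FOLLOW(B); if β nullable, add FOLLOW(A).
FOLLOW(S) = {$}


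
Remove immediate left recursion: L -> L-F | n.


Left-recursive alternatives: L-F; non-recursive: n
Introduce L': L -> nL', L' -> -FL' | ε


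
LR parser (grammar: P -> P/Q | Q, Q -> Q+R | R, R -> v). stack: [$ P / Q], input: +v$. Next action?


'+' can extend Q; shift to build Q -> Q+R
Action: shift


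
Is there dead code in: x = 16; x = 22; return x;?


first assignment to x is overwritten before any read
Dead: 'x = 16'


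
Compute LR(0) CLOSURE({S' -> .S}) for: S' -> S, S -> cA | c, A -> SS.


Start: S' -> .S
For each item with dot before a nonterminal B, add B -> .γ for every B-production
Closure: [S' -> .S, S -> .cA, S -> .c]


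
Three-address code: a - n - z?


Break into single-operator statements:
t1 = a - n
t2 = t1 - z


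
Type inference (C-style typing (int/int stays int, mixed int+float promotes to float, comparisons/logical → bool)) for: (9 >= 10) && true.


Operand types: bool && bool
Rule: logical operators take bool operands and yield bool
Result type: bool


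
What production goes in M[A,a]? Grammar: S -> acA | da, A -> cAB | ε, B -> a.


For [A, a]: ε is nullable and 'a' ∈ FOLLOW(A)
Entry: A -> ε


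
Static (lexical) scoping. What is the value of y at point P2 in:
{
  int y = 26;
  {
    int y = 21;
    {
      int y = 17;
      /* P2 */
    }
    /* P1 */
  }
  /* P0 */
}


y declared in the same block as P2
y = 17


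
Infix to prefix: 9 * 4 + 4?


left-to-right (same/higher precedence on left): tree is (+ (* 9 4) 4)
Prefix: + * 9 4 4


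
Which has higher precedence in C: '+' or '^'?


'+' is additive (level 9); '^' is bitwise XOR (level 4)
Higher level binds tighter
'+' has higher precedence than '^'


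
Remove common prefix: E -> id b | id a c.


Common prefix: 'id'
Factored: E -> id E', E' -> b | a c


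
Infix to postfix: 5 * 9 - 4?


Left to right (same or higher precedence on left)
Postfix: 5 9 * 4 -


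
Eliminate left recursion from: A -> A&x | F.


Left-recursive alternatives: A&x; non-recursive: F
Introduce A': A -> FA', A' -> &xA' | ε


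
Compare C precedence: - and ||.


'-' is additive (level 9); '||' is logical OR (level 1)
Higher level binds tighter
'-' has higher precedence than '||'


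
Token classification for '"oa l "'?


Pattern: double-quoted sequence
Type: STRING_LITERAL


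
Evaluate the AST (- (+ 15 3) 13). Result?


Evaluate inner: (+ 15 3) = 18
Evaluate root: (- 18 13) = 5
Result: 5


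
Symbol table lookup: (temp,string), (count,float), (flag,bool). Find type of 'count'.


Lookup 'count' → type float


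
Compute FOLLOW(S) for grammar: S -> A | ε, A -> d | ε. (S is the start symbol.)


$ ∈ FOLLOW(S). For each A -> αBβ: add FIRST(β)\{ε} to FOLLOW(B); if β nullable, add FOLLOW(A).
FOLLOW(S) = {$}


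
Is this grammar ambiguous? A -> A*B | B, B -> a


precedence layered via separate nonterminal B: deterministic
Unambiguous


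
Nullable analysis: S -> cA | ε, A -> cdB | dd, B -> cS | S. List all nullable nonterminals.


A nonterminal is nullable iff some alternative derives ε (directly, or every symbol in it is nullable)
Nullable: {B, S}


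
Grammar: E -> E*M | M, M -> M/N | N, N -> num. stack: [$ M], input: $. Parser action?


lookahead ∉ {/} so M won't extend; reduce E -> M
Action: reduce (E -> M)


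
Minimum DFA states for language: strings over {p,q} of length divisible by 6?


Track length mod 6: states 0..5, accept at 0
Minimal DFA: 6 states


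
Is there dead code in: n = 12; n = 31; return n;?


first assignment to n is overwritten before any read
Dead: 'n = 12'


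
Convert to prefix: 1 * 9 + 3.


left-to-right (same/higher precedence on left): tree is (+ (* 1 9) 3)
Prefix: + * 1 9 3


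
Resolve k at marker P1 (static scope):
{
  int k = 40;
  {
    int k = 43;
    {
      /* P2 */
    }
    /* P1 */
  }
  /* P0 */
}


k declared in the same block as P1
k = 43


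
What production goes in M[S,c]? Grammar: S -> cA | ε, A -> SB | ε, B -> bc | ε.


For [S, c]: 'c' ∈ FIRST(cA)
Entry: S -> cA


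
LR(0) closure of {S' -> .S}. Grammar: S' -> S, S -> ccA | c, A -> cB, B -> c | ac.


Start: S' -> .S
For each item with dot before a nonterminal B, add B -> .γ for every B-production
Closure: [S' -> .S, S -> .ccA, S -> .c]


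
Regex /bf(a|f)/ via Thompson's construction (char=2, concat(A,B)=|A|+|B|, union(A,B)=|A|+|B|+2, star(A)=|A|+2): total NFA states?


Syntax tree has 4 char leaf(s), 1 union(s), 0 star(s)
chars contribute 4×2 = 8; each union adds +2; each star adds +2
Total: 8 + 2 + 0 = 10 states


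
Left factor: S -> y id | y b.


Common prefix: 'y'
Factored: S -> y S', S' -> id | b


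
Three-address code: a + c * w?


Break into single-operator statements:
t1 = c * w
t2 = a + t1


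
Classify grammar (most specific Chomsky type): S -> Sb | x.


Left-linear: every RHS is a terminal or one nonterminal followed by a terminal
Classification: Type 3 (Regular)


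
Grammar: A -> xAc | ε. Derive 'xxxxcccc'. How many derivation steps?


Derivation: A => xAc => xxAcc => xxxAccc => xxxxAcccc => xxxxcccc
Steps: 5


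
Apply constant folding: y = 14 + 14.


14 + 14 = 28 at compile time
Optimized: y = 28


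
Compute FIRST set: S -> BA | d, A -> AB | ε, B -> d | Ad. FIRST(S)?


Per alternative of S: FIRST(BA) = {d}; FIRST(d) = {d}
FIRST(S) = {d}


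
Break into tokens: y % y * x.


Scan left to right, longest-match per lexeme
Tokens: ID(y), OP(%), ID(y), OP(*), ID(x)


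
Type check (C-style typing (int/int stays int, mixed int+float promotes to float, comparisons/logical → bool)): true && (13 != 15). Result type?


Operand types: bool && bool
Rule: logical operators take bool operands and yield bool
Result type: bool


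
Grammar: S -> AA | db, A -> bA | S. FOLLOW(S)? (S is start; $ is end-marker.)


$ ∈ FOLLOW(S). For each A -> αBβ: add FIRST(β)\{ε} to FOLLOW(B); if β nullable, add FOLLOW(A).
FOLLOW(S) = {$, b, d}


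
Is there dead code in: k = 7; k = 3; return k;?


first assignment to k is overwritten before any read
Dead: 'k = 7'


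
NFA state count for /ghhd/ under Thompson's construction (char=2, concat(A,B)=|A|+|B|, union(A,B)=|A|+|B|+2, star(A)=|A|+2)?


Syntax tree has 4 char leaf(s), 0 union(s), 0 star(s)
chars contribute 4×2 = 8; each union adds +2; each star adds +2
Total: 8 + 0 + 0 = 8 states


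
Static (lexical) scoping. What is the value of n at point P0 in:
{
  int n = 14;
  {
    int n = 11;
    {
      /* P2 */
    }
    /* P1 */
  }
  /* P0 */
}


n declared in the same block as P0
n = 14


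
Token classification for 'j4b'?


Pattern: letter/underscore followed by alphanumerics, not a keyword
Type: IDENTIFIER


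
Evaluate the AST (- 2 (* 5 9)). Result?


Evaluate inner: (* 5 9) = 45
Evaluate root: (- 2 45) = -43
Result: -43


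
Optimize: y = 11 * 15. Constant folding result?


11 * 15 = 165 at compile time
Optimized: y = 165


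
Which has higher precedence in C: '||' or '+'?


'+' is additive (level 9); '||' is logical OR (level 1)
Higher level binds tighter
'+' has higher precedence than '||'


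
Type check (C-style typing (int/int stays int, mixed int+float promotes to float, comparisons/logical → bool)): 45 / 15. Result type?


Operand types: int / int
Rule: mixed int/float promotes to float; int/int stays int
Result type: int


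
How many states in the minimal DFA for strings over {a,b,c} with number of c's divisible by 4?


Track (count of c) mod 4: states 0..3, accept at 0
Minimal DFA: 4 states


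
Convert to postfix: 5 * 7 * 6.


Left to right (same or higher precedence on left)
Postfix: 5 7 * 6 *


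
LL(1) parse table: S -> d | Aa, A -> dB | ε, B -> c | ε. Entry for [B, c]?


For [B, c]: 'c' ∈ FIRST(c)
Entry: B -> c


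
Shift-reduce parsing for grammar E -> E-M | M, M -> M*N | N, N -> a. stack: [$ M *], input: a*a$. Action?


no handle; shift 'a'
Action: shift


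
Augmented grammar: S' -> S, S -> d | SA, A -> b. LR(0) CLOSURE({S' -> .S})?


Start: S' -> .S
For each item with dot before a nonterminal B, add B -> .γ for every B-production
Closure: [S' -> .S, S -> .d, S -> .SA]


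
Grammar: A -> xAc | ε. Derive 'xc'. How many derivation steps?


Derivation: A => xAc => xc
Steps: 2


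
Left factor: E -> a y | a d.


Common prefix: 'a'
Factored: E -> a E', E' -> y | d


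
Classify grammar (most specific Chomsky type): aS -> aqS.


LHS has context (more than one symbol) and |LHS| ≤ |RHS|
Classification: Type 1 (Context-Sensitive)


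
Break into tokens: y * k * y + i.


Scan left to right, longest-match per lexeme
Tokens: ID(y), OP(*), ID(k), OP(*), ID(y), OP(+), ID(i)


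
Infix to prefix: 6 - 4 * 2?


'*' binds tighter: tree is (- 6 (* 4 2))
Prefix: - 6 * 4 2


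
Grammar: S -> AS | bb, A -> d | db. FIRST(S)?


Per alternative of S: FIRST(AS) = {d}; FIRST(bb) = {b}
FIRST(S) = {b, d}


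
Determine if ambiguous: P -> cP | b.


right-linear, alternatives start with distinct terminals 'c' vs 'b': unique leftmost derivation
Unambiguous


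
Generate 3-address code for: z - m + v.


Break into single-operator statements:
t1 = z - m
t2 = t1 + v


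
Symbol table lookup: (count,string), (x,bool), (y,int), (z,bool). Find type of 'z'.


Lookup 'z' → type bool


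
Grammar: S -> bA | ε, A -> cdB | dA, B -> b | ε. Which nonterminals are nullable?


A nonterminal is nullable iff some alternative derives ε (directly, or every symbol in it is nullable)
Nullable: {B, S}


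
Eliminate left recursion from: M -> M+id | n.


Left-recursive alternatives: M+id; non-recursive: n
Introduce M': M -> nM', M' -> +idM' | ε


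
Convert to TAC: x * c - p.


Break into single-operator statements:
t1 = x * c
t2 = t1 - p


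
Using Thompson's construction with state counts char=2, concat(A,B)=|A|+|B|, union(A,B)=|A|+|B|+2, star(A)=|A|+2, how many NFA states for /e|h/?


Syntax tree has 2 char leaf(s), 1 union(s), 0 star(s)
chars contribute 2×2 = 4; each union adds +2; each star adds +2
Total: 4 + 2 + 0 = 6 states


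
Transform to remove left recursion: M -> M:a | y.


Left-recursive alternatives: M:a; non-recursive: y
Introduce M': M -> yM', M' -> :aM' | ε


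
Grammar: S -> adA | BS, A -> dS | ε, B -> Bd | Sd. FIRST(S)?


Per alternative of S: FIRST(adA) = {a}; FIRST(BS) = {a}
FIRST(S) = {a}


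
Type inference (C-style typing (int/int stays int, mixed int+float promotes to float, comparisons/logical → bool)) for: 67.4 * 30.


Operand types: float * int
Rule: mixed int/float promotes to float; int/int stays int
Result type: float


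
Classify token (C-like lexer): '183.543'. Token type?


Pattern: digits with a decimal point
Type: FLOAT_LITERAL


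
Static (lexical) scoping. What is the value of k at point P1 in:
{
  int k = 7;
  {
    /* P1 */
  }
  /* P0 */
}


P1's block does not declare k; resolves to the enclosing declaration at depth 0
k = 7


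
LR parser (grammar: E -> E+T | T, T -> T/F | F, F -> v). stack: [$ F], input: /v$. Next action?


'F' (not preceded by T/) is the handle for T -> F
Action: reduce (T -> F)


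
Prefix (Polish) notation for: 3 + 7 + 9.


left-to-right (same/higher precedence on left): tree is (+ (+ 3 7) 9)
Prefix: + + 3 7 9


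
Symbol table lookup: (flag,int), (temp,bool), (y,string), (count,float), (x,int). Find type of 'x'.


Lookup 'x' → type int


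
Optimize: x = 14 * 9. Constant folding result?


14 * 9 = 126 at compile time
Optimized: x = 126


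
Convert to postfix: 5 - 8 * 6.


* has higher precedence, evaluate 8*6 first
Postfix: 5 8 6 * -


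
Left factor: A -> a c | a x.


Common prefix: 'a'
Factored: A -> a A', A' -> c | x


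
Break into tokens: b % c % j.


Scan left to right, longest-match per lexeme
Tokens: ID(b), OP(%), ID(c), OP(%), ID(j)


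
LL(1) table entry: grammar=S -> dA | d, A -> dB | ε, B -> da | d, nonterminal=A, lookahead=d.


For [A, d]: 'd' ∈ FIRST(dB)
Entry: A -> dB


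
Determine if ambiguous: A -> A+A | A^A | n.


'n+n^n' has two parse trees (no precedence encoded between + and ^)
Ambiguous


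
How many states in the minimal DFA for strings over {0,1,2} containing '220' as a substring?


KMP-style automaton: 3 progress states + 1 absorbing accept = 4
Minimal DFA: 4 states


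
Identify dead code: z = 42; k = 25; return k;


z is assigned but never read
Dead: 'z = 42'


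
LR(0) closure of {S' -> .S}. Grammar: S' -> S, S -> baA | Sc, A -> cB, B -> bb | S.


Start: S' -> .S
For each item with dot before a nonterminal B, add B -> .γ for every B-production
Closure: [S' -> .S, S -> .baA, S -> .Sc]


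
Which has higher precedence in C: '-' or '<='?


'-' is additive (level 9); '<=' is relational (level 7)
Higher level binds tighter
'-' has higher precedence than '<='


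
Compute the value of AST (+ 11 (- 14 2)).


Evaluate inner: (- 14 2) = 12
Evaluate root: (+ 11 12) = 23
Result: 23


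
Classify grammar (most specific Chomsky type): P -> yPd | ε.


Single nonterminal LHS, but y^n d^n is not regular
Classification: Type 2 (Context-Free)


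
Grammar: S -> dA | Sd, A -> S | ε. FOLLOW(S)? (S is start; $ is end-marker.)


$ ∈ FOLLOW(S). For each A -> αBβ: add FIRST(β)\{ε} to FOLLOW(B); if β nullable, add FOLLOW(A).
FOLLOW(S) = {$, d}


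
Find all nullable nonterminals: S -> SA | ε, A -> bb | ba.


A nonterminal is nullable iff some alternative derives ε (directly, or every symbol in it is nullable)
Nullable: {S}


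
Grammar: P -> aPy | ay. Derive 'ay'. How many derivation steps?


Derivation: P => ay
Steps: 1


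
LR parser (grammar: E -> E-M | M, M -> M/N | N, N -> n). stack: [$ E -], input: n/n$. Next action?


no handle ('E-' is not any RHS); shift 'n'
Action: shift


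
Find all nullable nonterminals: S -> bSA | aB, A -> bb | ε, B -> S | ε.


A nonterminal is nullable iff some alternative derives ε (directly, or every symbol in it is nullable)
Nullable: {A, B}


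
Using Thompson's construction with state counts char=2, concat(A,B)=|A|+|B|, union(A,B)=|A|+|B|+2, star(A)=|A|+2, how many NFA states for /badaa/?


Syntax tree has 5 char leaf(s), 0 union(s), 0 star(s)
chars contribute 5×2 = 10; each union adds +2; each star adds +2
Total: 10 + 0 + 0 = 10 states


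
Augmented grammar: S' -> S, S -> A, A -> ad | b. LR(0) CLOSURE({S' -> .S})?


Start: S' -> .S
For each item with dot before a nonterminal B, add B -> .γ for every B-production
Closure: [S' -> .S, S -> .A, A -> .ad, A -> .b]


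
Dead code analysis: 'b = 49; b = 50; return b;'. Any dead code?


first assignment to b is overwritten before any read
Dead: 'b = 49'


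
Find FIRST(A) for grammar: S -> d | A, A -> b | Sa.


Per alternative of A: FIRST(b) = {b}; FIRST(Sa) = {b, d}
FIRST(A) = {b, d}


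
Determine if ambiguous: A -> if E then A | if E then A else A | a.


dangling else: 'if E then if E then a else a' parses two ways
Ambiguous


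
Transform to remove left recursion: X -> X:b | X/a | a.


Left-recursive alternatives: X:b, X/a; non-recursive: a
Introduce X': X -> aX', X' -> :bX' | /aX' | ε


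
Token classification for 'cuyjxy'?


Pattern: letter/underscore followed by alphanumerics, not a keyword
Type: IDENTIFIER


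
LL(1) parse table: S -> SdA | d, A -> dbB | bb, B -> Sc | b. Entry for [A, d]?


For [A, d]: 'd' ∈ FIRST(dbB)
Entry: A -> dbB


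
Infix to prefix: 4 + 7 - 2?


left-to-right (same/higher precedence on left): tree is (- (+ 4 7) 2)
Prefix: - + 4 7 2


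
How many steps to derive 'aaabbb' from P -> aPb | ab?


Derivation: P => aPb => aaPbb => aaabbb
Steps: 3


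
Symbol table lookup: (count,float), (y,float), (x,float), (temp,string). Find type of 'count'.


Lookup 'count' → type float


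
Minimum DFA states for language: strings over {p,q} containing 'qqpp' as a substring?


KMP-style automaton: 4 progress states + 1 absorbing accept = 5
Minimal DFA: 5 states


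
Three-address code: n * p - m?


Break into single-operator statements:
t1 = n * p
t2 = t1 - m


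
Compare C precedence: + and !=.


'+' is additive (level 9); '!=' is equality (level 6)
Higher level binds tighter
'+' has higher precedence than '!='


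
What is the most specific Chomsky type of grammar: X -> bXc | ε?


Single nonterminal LHS, but b^n c^n is not regular
Classification: Type 2 (Context-Free)


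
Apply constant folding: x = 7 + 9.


7 + 9 = 16 at compile time
Optimized: x = 16


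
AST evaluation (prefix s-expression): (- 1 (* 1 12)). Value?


Evaluate inner: (* 1 12) = 12
Evaluate root: (- 1 12) = -11
Result: -11


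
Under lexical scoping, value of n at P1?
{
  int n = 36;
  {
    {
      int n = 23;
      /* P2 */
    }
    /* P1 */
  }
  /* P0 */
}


P1's block does not declare n; resolves to the enclosing declaration at depth 0
n = 36


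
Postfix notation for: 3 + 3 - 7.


Left to right (same or higher precedence on left)
Postfix: 3 3 + 7 -


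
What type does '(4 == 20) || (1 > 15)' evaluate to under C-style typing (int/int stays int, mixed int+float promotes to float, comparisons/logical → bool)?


Operand types: bool || bool
Rule: logical operators take bool operands and yield bool
Result type: bool


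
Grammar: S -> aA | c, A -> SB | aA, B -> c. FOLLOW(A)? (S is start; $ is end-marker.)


$ ∈ FOLLOW(S). For each A -> αBβ: add FIRST(β)\{ε} to FOLLOW(B); if β nullable, add FOLLOW(A).
FOLLOW(A) = {$, c}


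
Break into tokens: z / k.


Scan left to right, longest-match per lexeme
Tokens: ID(z), OP(/), ID(k)


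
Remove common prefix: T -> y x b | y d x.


Common prefix: 'y'
Factored: T -> y T', T' -> x b | d x


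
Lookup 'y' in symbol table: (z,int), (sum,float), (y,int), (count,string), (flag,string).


Lookup 'y' → type int


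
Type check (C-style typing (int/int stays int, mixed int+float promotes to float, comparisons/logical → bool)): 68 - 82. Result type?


Operand types: int - int
Rule: mixed int/float promotes to float; int/int stays int
Result type: int


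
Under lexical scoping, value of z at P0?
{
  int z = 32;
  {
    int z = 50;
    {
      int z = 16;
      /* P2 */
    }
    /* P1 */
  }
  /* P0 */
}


z declared in the same block as P0
z = 32


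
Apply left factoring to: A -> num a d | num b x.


Common prefix: 'num'
Factored: A -> num A', A' -> a d | b x


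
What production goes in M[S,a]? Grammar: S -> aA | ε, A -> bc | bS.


For [S, a]: 'a' ∈ FIRST(aA)
Entry: S -> aA


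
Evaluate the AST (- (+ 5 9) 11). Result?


Evaluate inner: (+ 5 9) = 14
Evaluate root: (- 14 11) = 3
Result: 3


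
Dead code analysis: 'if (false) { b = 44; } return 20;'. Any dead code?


condition is constant false, so the whole block is unreachable
Dead: 'if (false) { b = 44; }'


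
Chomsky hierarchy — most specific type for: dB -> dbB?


LHS has context (more than one symbol) and |LHS| ≤ |RHS|
Classification: Type 1 (Context-Sensitive)


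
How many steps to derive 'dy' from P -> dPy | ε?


Derivation: P => dPy => dy
Steps: 2


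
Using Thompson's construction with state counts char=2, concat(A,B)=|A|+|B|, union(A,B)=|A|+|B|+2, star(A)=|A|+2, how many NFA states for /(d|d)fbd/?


Syntax tree has 5 char leaf(s), 1 union(s), 0 star(s)
chars contribute 5×2 = 10; each union adds +2; each star adds +2
Total: 10 + 2 + 0 = 12 states


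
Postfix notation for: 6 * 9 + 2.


Left to right (same or higher precedence on left)
Postfix: 6 9 * 2 +


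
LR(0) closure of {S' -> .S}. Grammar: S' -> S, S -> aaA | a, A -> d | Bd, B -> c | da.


Start: S' -> .S
For each item with dot before a nonterminal B, add B -> .γ for every B-production
Closure: [S' -> .S, S -> .aaA, S -> .a]


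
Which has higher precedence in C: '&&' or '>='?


'>=' is relational (level 7); '&&' is logical AND (level 2)
Higher level binds tighter
'>=' has higher precedence than '&&'


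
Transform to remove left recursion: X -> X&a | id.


Left-recursive alternatives: X&a; non-recursive: id
Introduce X': X -> idX', X' -> &aX' | ε


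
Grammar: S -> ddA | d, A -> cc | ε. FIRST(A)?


Per alternative of A: FIRST(cc) = {c}; FIRST(ε) = {ε}
FIRST(A) = {c, ε}


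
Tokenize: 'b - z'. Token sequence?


Scan left to right, longest-match per lexeme
Tokens: ID(b), OP(-), ID(z)


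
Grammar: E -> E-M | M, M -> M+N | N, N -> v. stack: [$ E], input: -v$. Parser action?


shift '-' to continue E -> E-M
Action: shift


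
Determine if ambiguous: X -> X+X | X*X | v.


'v+v*v' has two parse trees (no precedence encoded between + and *)
Ambiguous


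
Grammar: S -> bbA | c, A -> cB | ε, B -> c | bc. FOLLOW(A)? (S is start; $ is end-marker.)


$ ∈ FOLLOW(S). For each A -> αBβ: add FIRST(β)\{ε} to FOLLOW(B); if β nullable, add FOLLOW(A).
FOLLOW(A) = {$}


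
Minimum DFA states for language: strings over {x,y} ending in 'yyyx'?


Track the longest suffix of input matching a prefix of 'yyyx': 5 classes (prefixes of length 0..4)
Minimal DFA: 5 states


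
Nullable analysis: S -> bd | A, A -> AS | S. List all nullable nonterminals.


A nonterminal is nullable iff some alternative derives ε (directly, or every symbol in it is nullable)
Nullable: {}


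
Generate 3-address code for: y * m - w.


Break into single-operator statements:
t1 = y * m
t2 = t1 - w


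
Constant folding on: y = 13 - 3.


13 - 3 = 10 at compile time
Optimized: y = 10


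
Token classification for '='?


Pattern: operator symbol
Type: OPERATOR


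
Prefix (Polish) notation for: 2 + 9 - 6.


left-to-right (same/higher precedence on left): tree is (- (+ 2 9) 6)
Prefix: - + 2 9 6


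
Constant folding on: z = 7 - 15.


7 - 15 = -8 at compile time
Optimized: z = -8


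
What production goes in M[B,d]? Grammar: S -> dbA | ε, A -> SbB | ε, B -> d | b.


For [B, d]: 'd' ∈ FIRST(d)
Entry: B -> d


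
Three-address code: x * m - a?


Break into single-operator statements:
t1 = x * m
t2 = t1 - a


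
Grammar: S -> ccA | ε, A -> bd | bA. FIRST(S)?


Per alternative of S: FIRST(ccA) = {c}; FIRST(ε) = {ε}
FIRST(S) = {c, ε}


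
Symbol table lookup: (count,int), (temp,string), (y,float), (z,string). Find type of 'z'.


Lookup 'z' → type string


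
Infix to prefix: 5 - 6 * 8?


'*' binds tighter: tree is (- 5 (* 6 8))
Prefix: - 5 * 6 8


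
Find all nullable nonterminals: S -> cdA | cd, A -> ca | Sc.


A nonterminal is nullable iff some alternative derives ε (directly, or every symbol in it is nullable)
Nullable: {}


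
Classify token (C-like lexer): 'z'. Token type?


Pattern: letter/underscore followed by alphanumerics, not a keyword
Type: IDENTIFIER


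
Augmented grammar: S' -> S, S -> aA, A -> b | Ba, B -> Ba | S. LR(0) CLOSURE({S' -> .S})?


Start: S' -> .S
For each item with dot before a nonterminal B, add B -> .γ for every B-production
Closure: [S' -> .S, S -> .aA]


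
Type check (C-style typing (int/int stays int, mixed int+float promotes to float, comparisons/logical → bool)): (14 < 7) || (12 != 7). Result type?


Operand types: bool || bool
Rule: logical operators take bool operands and yield bool
Result type: bool


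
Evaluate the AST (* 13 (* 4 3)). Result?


Evaluate inner: (* 4 3) = 12
Evaluate root: (* 13 12) = 156
Result: 156


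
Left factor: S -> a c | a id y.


Common prefix: 'a'
Factored: S -> a S', S' -> c | id y


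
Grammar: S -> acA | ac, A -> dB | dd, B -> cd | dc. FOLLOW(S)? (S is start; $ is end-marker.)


$ ∈ FOLLOW(S). For each A -> αBβ: add FIRST(β)\{ε} to FOLLOW(B); if β nullable, add FOLLOW(A).
FOLLOW(S) = {$}


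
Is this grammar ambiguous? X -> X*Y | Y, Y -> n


precedence layered via separate nonterminal Y: deterministic
Unambiguous


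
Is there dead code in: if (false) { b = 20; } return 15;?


condition is constant false, so the whole block is unreachable
Dead: 'if (false) { b = 20; }'


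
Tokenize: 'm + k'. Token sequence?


Scan left to right, longest-match per lexeme
Tokens: ID(m), OP(+), ID(k)


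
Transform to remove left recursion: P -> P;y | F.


Left-recursive alternatives: P;y; non-recursive: F
Introduce P': P -> FP', P' -> ;yP' | ε


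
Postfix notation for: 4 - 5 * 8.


* has higher precedence, evaluate 5*8 first
Postfix: 4 5 8 * -


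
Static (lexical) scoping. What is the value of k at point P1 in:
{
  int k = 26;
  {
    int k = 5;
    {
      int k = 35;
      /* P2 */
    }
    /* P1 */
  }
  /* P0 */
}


k declared in the same block as P1
k = 5


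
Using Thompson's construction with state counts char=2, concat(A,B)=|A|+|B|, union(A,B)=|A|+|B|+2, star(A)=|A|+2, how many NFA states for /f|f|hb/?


Syntax tree has 4 char leaf(s), 2 union(s), 0 star(s)
chars contribute 4×2 = 8; each union adds +2; each star adds +2
Total: 8 + 4 + 0 = 12 states


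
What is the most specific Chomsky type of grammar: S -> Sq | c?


Left-linear: every RHS is a terminal or one nonterminal followed by a terminal
Classification: Type 3 (Regular)


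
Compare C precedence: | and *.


'*' is multiplicative (level 10); '|' is bitwise OR (level 3)
Higher level binds tighter
'*' has higher precedence than '|'


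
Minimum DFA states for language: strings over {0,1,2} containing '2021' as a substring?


KMP-style automaton: 4 progress states + 1 absorbing accept = 5
Minimal DFA: 5 states


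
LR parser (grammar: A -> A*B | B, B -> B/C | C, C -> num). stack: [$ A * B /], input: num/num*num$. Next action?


no handle; shift 'num'
Action: shift


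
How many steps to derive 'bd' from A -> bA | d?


Derivation: A => bA => bd
Steps: 2


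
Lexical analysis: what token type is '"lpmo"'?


Pattern: double-quoted sequence
Type: STRING_LITERAL


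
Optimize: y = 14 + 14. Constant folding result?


14 + 14 = 28 at compile time
Optimized: y = 28


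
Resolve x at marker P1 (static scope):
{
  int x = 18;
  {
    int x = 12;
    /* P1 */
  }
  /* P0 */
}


x declared in the same block as P1
x = 12


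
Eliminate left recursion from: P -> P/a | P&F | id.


Left-recursive alternatives: P/a, P&F; non-recursive: id
Introduce P': P -> idP', P' -> /aP' | &FP' | ε


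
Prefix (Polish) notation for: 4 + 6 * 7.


'*' binds tighter: tree is (+ 4 (* 6 7))
Prefix: + 4 * 6 7


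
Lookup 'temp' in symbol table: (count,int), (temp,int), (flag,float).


Lookup 'temp' → type int


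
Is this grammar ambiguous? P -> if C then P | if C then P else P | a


dangling else: 'if C then if C then a else a' parses two ways
Ambiguous


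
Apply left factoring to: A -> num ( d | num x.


Common prefix: 'num'
Factored: A -> num A', A' -> ( d | x


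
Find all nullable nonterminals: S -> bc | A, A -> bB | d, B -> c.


A nonterminal is nullable iff some alternative derives ε (directly, or every symbol in it is nullable)
Nullable: {}


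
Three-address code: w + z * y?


Break into single-operator statements:
t1 = z * y
t2 = w + t1


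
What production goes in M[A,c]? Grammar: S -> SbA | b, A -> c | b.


For [A, c]: 'c' ∈ FIRST(c)
Entry: A -> c


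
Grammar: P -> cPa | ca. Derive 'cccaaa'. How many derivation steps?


Derivation: P => cPa => ccPaa => cccaaa
Steps: 3


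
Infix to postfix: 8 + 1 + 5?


Left to right (same or higher precedence on left)
Postfix: 8 1 + 5 +


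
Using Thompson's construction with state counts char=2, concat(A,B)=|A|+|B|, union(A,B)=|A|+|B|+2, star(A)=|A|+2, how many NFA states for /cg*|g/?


Syntax tree has 3 char leaf(s), 1 union(s), 1 star(s)
chars contribute 3×2 = 6; each union adds +2; each star adds +2
Total: 6 + 2 + 2 = 10 states


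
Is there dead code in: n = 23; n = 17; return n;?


first assignment to n is overwritten before any read
Dead: 'n = 23'


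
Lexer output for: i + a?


Scan left to right, longest-match per lexeme
Tokens: ID(i), OP(+), ID(a)


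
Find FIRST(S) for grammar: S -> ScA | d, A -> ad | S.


Per alternative of S: FIRST(ScA) = {d}; FIRST(d) = {d}
FIRST(S) = {d}


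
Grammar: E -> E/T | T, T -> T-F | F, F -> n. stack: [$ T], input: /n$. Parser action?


lookahead ∉ {-} so T won't extend; reduce E -> T
Action: reduce (E -> T)


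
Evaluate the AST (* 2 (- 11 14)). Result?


Evaluate inner: (- 11 14) = -3
Evaluate root: (* 2 -3) = -6
Result: -6
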